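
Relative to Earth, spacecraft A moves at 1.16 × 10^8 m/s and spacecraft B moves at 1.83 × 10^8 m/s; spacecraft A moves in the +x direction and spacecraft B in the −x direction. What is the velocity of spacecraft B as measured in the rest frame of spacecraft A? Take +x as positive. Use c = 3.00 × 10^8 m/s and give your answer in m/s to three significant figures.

-2.42 × 10^8 m/s

β_A = 0.387, β_B = -0.610 (dividing each by c = 3.00 × 10^8 m/s).
Transform to A's frame with the inverse velocity-addition law: u' = (u − v)/(1 − uv/c²), taking u = β_B and v = β_A.
u' = (-0.610 − 0.387) / (1 − (0.387)(-0.610)) = -0.9967/1.2359 = -0.8065.
u' = -0.8065 × 3.00 × 10^8 m/s.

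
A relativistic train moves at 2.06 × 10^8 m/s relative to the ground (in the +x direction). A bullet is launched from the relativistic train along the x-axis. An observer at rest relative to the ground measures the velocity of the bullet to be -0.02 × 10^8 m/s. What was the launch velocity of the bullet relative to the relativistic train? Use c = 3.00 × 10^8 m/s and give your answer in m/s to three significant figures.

v = 0.687c, u = -0.007c.
Invert the composition law: u' = (u − v)/(1 − uv/c²).
u' = (-0.007 − 0.687) / (1 − (-0.007)(0.687)) = -0.6933/1.0046 = -0.6902.
u' = -0.6902 × 3.00 × 10^8 m/s.

-2.07 × 10^8 m/s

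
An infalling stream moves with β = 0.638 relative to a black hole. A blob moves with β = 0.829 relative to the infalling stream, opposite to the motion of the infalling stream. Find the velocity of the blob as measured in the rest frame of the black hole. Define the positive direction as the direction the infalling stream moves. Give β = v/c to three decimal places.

With v = 0.638 and u' = -0.829 (in units of c),
u = (u' + v)/(1 + u'v/c²):
u = (-0.829 + 0.638) / (1 + (-0.829)·0.638) = -0.1910/0.4711 = -0.4054

β = -0.405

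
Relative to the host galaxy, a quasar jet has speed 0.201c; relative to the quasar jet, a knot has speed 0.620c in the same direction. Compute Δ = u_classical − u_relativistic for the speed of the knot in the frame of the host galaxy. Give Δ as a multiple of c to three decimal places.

Δ = 0.091c

Galilean: u_cl = 0.620 + 0.201 = 0.8210.
Relativistic: u_rel = (0.620 + 0.201) / (1 + 0.620·0.201) = 0.8210/1.1246 = 0.7300.
Δ = 0.8210 − 0.7300 = 0.0910.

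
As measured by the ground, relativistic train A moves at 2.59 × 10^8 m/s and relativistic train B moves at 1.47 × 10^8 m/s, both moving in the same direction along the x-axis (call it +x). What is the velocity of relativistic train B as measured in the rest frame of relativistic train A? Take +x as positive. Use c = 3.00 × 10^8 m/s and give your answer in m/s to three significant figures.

β_A = 0.863, β_B = 0.490 (dividing each by c = 3.00 × 10^8 m/s).
Transform to A's frame with the inverse velocity-addition law: u' = (u − v)/(1 − uv/c²), taking u = β_B and v = β_A.
u' = (0.490 − 0.863) / (1 − (0.863)(0.490)) = -0.3733/0.5770 = -0.6471.
u' = -0.6471 × 3.00 × 10^8 m/s.

-1.94 × 10^8 m/s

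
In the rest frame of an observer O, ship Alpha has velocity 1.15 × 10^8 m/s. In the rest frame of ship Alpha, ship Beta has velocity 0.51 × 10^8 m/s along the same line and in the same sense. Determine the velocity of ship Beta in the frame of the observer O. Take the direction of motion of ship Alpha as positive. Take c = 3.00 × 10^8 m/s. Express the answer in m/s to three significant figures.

1.56 × 10^8 m/s

In units of c (dividing by 3.00 × 10^8 m/s): v = 0.383, u' = 0.170.
u = (u' + v)/(1 + u'v/c²):
u = (0.170 + 0.383) / (1 + 0.170·0.383) = 0.5533/1.0652 = 0.5195
(Galilean addition would give +0.553c.)
Converting back: u = 0.5195 × 3.00 × 10^8 m/s.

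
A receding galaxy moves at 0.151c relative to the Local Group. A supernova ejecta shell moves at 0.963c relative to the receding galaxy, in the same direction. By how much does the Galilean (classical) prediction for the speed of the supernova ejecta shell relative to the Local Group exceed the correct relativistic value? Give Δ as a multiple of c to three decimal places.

Δ = 0.141c

Galilean: u_cl = 0.963 + 0.151 = 1.1140.
Relativistic: u_rel = (0.963 + 0.151) / (1 + 0.963·0.151) = 1.1140/1.1454 = 0.9726.
Δ = 1.1140 − 0.9726 = 0.1414.
(The classical prediction exceeds c; the relativistic result does not.)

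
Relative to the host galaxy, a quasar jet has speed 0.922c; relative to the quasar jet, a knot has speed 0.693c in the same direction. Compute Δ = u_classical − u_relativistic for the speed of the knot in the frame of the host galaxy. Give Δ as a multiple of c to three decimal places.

Galilean: u_cl = 0.693 + 0.922 = 1.6150.
Relativistic: u_rel = (0.693 + 0.922) / (1 + 0.693·0.922) = 1.6150/1.6389 = 0.9854.
Δ = 1.6150 − 0.9854 = 0.6296.
(The classical prediction exceeds c; the relativistic result does not.)

Δ = 0.630c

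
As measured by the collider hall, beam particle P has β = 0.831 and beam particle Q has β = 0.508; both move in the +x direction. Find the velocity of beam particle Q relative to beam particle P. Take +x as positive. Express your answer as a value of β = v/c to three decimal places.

β = -0.559

β_A = 0.831, β_B = 0.508.
Transform to A's frame with the inverse velocity-addition law: u' = (u − v)/(1 − uv/c²), taking u = β_B and v = β_A.
u' = (0.508 − 0.831) / (1 − (0.831)(0.508)) = -0.3230/0.5779 = -0.5590.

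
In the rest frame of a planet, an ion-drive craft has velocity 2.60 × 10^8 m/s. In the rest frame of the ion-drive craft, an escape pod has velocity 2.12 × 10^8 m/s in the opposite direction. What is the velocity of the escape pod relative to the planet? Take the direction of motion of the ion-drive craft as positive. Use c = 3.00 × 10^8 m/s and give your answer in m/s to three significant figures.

+1.24 × 10^8 m/s

In units of c (dividing by 3.00 × 10^8 m/s): v = 0.867, u' = -0.707.
u = (u' + v)/(1 + u'v/c²):
u = (-0.707 + 0.867) / (1 + (-0.707)·0.867) = 0.1600/0.3876 = 0.4128
(Galilean addition would give +0.160c.)
Converting back: u = 0.4128 × 3.00 × 10^8 m/s.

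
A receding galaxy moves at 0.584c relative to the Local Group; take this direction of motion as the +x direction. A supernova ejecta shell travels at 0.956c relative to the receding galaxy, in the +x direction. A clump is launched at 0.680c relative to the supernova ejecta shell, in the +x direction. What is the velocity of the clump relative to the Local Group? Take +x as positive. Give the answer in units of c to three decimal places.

Apply u = (u' + v)/(1 + u'v/c²) successively, working outward toward the Local Group.
Start: velocity of the receding galaxy relative to the Local Group = 0.5840c.
Compose with the supernova ejecta shell (u' = 0.956 in the receding galaxy frame): u_1 = (0.956 + 0.584) / (1 + 0.956·0.584) = 1.5400/1.5583 = 0.9883.
Compose with the clump (u' = 0.680 in the supernova ejecta shell frame): u_2 = (0.680 + 0.988) / (1 + 0.680·0.988) = 1.6683/1.6720 = 0.9978.

0.998c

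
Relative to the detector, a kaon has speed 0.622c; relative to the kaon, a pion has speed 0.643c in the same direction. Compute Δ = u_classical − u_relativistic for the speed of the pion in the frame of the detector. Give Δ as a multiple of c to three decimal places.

Galilean: u_cl = 0.643 + 0.622 = 1.2650.
Relativistic: u_rel = (0.643 + 0.622) / (1 + 0.643·0.622) = 1.2650/1.3999 = 0.9036.
Δ = 1.2650 − 0.9036 = 0.3614.
(The classical prediction exceeds c; the relativistic result does not.)

Δ = 0.361c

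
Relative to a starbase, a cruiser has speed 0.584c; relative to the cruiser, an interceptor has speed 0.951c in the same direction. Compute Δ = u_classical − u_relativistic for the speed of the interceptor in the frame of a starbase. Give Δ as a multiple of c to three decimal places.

Δ = 0.548c

Galilean: u_cl = 0.951 + 0.584 = 1.5350.
Relativistic: u_rel = (0.951 + 0.584) / (1 + 0.951·0.584) = 1.5350/1.5554 = 0.9869.
Δ = 1.5350 − 0.9869 = 0.5481.
(The classical prediction exceeds c; the relativistic result does not.)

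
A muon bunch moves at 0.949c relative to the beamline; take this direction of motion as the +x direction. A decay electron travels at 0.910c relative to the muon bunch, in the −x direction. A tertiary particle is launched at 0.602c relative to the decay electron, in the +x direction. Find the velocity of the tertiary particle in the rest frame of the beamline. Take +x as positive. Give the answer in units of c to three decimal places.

Apply u = (u' + v)/(1 + u'v/c²) successively, working outward toward the beamline.
Start: velocity of the muon bunch relative to the beamline = 0.9490c.
Compose with the decay electron (u' = -0.910 in the muon bunch frame): u_1 = (-0.910 + 0.949) / (1 + (-0.910)·0.949) = 0.0390/0.1364 = 0.2859.
Compose with the tertiary particle (u' = 0.602 in the decay electron frame): u_2 = (0.602 + 0.286) / (1 + 0.602·0.286) = 0.8879/1.1721 = 0.7575.

+0.758c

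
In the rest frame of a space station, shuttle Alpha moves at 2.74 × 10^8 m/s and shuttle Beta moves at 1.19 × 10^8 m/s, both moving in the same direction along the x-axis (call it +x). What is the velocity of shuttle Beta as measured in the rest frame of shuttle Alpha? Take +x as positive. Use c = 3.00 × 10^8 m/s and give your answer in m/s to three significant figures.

-2.43 × 10^8 m/s

β_A = 0.913, β_B = 0.397 (dividing each by c = 3.00 × 10^8 m/s).
Transform to A's frame with the inverse velocity-addition law: u' = (u − v)/(1 − uv/c²), taking u = β_B and v = β_A.
u' = (0.397 − 0.913) / (1 − (0.913)(0.397)) = -0.5167/0.6377 = -0.8102.
u' = -0.8102 × 3.00 × 10^8 m/s.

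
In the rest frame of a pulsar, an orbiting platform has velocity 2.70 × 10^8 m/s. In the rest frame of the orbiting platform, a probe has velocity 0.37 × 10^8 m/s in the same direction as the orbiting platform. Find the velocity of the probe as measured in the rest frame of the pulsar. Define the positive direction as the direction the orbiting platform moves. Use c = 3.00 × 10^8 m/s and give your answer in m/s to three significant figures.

In units of c (dividing by 3.00 × 10^8 m/s): v = 0.900, u' = 0.123.
u = (u' + v)/(1 + u'v/c²):
u = (0.123 + 0.900) / (1 + 0.123·0.900) = 1.0233/1.1110 = 0.9211
Converting back: u = 0.9211 × 3.00 × 10^8 m/s.

2.76 × 10^8 m/s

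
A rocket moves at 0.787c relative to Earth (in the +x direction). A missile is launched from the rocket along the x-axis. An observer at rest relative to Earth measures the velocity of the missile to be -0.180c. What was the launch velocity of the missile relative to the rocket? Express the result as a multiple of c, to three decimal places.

Invert the composition law: u' = (u − v)/(1 − uv/c²).
u' = (-0.180 − 0.787) / (1 − (-0.180)(0.787)) = -0.9670/1.1417 = -0.8470.

-0.847c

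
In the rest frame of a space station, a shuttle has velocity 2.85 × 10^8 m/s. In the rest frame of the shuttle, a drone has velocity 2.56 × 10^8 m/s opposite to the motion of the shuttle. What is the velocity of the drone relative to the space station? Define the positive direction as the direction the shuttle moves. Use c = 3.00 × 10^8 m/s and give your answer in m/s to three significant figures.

+1.53 × 10^8 m/s

In units of c (dividing by 3.00 × 10^8 m/s): v = 0.950, u' = -0.853.
u = (u' + v)/(1 + u'v/c²):
u = (-0.853 + 0.950) / (1 + (-0.853)·0.950) = 0.0967/0.1893 = 0.5106
(Galilean addition would give +0.097c.)
Converting back: u = 0.5106 × 3.00 × 10^8 m/s.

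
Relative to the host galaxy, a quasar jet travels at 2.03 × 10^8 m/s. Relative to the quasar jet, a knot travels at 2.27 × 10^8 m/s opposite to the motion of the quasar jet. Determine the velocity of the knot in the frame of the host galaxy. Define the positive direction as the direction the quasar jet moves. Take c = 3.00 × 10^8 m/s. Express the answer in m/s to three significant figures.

In units of c (dividing by 3.00 × 10^8 m/s): v = 0.677, u' = -0.757.
u = (u' + v)/(1 + u'v/c²):
u = (-0.757 + 0.677) / (1 + (-0.757)·0.677) = -0.0800/0.4880 = -0.1639
Converting back: u = -0.1639 × 3.00 × 10^8 m/s.

-4.92 × 10^7 m/s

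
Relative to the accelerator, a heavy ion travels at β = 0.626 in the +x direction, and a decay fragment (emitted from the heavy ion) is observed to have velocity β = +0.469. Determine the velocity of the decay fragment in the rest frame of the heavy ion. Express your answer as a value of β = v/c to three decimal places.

β = -0.222

Invert the composition law: u' = (u − v)/(1 − uv/c²).
u' = (0.469 − 0.626) / (1 − (0.469)(0.626)) = -0.1570/0.7064 = -0.2223.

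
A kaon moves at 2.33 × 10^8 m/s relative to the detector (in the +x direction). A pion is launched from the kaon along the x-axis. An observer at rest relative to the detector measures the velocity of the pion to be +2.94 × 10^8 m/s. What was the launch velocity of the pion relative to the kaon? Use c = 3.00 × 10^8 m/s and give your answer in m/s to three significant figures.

v = 0.777c, u = 0.980c.
Invert the composition law: u' = (u − v)/(1 − uv/c²).
u' = (0.980 − 0.777) / (1 − (0.980)(0.777)) = 0.2033/0.2389 = 0.8512.
u' = 0.8512 × 3.00 × 10^8 m/s.

+2.55 × 10^8 m/s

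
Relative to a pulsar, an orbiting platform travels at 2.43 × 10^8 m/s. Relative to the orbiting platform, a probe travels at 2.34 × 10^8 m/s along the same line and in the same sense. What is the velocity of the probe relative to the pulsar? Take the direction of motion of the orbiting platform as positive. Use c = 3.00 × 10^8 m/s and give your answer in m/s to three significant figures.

2.92 × 10^8 m/s

In units of c (dividing by 3.00 × 10^8 m/s): v = 0.810, u' = 0.780.
u = (u' + v)/(1 + u'v/c²):
u = (0.780 + 0.810) / (1 + 0.780·0.810) = 1.5900/1.6318 = 0.9744
(Galilean addition would give +1.590c, exceeding c.)
Converting back: u = 0.9744 × 3.00 × 10^8 m/s.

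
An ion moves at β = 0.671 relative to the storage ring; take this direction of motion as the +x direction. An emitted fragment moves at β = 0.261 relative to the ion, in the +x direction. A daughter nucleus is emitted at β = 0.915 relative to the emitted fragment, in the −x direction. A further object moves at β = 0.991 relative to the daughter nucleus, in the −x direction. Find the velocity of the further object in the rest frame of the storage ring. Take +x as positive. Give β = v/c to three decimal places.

β = -0.997

Apply u = (u' + v)/(1 + u'v/c²) successively, working outward toward the storage ring.
Start: velocity of the ion relative to the storage ring = 0.6710c.
Compose with the emitted fragment (u' = 0.261 in the ion frame): u_1 = (0.261 + 0.671) / (1 + 0.261·0.671) = 0.9320/1.1751 = 0.7931.
Compose with the daughter nucleus (u' = -0.915 in the emitted fragment frame): u_2 = (-0.915 + 0.793) / (1 + (-0.915)·0.793) = -0.1219/0.2743 = -0.4444.
Compose with the further object (u' = -0.991 in the daughter nucleus frame): u_3 = (-0.991 + (-0.444)) / (1 + (-0.991)·(-0.444)) = -1.4354/1.4404 = -0.9965.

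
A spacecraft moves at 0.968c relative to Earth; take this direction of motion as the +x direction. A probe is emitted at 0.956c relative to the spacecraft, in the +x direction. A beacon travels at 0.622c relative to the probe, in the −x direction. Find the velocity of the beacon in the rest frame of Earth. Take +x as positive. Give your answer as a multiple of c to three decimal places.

+0.997c

Apply u = (u' + v)/(1 + u'v/c²) successively, working outward toward Earth.
Start: velocity of the spacecraft relative to Earth = 0.9680c.
Compose with the probe (u' = 0.956 in the spacecraft frame): u_1 = (0.956 + 0.968) / (1 + 0.956·0.968) = 1.9240/1.9254 = 0.9993.
Compose with the beacon (u' = -0.622 in the probe frame): u_2 = (-0.622 + 0.999) / (1 + (-0.622)·0.999) = 0.3773/0.3785 = 0.9969.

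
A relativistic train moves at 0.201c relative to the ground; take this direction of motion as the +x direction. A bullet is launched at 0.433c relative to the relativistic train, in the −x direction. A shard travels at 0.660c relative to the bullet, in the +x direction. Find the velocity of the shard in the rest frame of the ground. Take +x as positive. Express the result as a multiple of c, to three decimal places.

+0.488c

Apply u = (u' + v)/(1 + u'v/c²) successively, working outward toward the ground.
Start: velocity of the relativistic train relative to the ground = 0.2010c.
Compose with the bullet (u' = -0.433 in the relativistic train frame): u_1 = (-0.433 + 0.201) / (1 + (-0.433)·0.201) = -0.2320/0.9130 = -0.2541.
Compose with the shard (u' = 0.660 in the bullet frame): u_2 = (0.660 + (-0.254)) / (1 + 0.660·(-0.254)) = 0.4059/0.8323 = 0.4877.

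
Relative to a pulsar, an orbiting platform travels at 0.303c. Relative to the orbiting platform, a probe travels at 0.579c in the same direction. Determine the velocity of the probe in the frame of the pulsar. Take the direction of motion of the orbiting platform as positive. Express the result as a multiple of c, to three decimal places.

0.750c

With v = 0.303 and u' = 0.579 (in units of c),
u = (u' + v)/(1 + u'v/c²):
u = (0.579 + 0.303) / (1 + 0.579·0.303) = 0.8820/1.1754 = 0.7504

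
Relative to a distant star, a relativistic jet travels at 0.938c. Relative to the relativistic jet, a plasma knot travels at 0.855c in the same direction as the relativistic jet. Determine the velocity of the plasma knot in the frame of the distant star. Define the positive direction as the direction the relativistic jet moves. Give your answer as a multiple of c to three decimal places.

With v = 0.938 and u' = 0.855 (in units of c),
u = (u' + v)/(1 + u'v/c²):
u = (0.855 + 0.938) / (1 + 0.855·0.938) = 1.7930/1.8020 = 0.9950
(Galilean addition would give +1.793c, exceeding c.)

0.995c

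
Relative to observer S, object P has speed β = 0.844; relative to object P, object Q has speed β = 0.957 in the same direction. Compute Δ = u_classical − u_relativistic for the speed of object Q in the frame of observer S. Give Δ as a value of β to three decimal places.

Δ = 0.805

Galilean: u_cl = 0.957 + 0.844 = 1.8010.
Relativistic: u_rel = (0.957 + 0.844) / (1 + 0.957·0.844) = 1.8010/1.8077 = 0.9963.
Δ = 1.8010 − 0.9963 = 0.8047.
(The classical prediction exceeds c; the relativistic result does not.)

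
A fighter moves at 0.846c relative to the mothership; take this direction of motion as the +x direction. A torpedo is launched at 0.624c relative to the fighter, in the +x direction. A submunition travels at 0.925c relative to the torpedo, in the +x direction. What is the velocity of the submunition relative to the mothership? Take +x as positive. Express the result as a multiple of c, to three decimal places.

Apply u = (u' + v)/(1 + u'v/c²) successively, working outward toward the mothership.
Start: velocity of the fighter relative to the mothership = 0.8460c.
Compose with the torpedo (u' = 0.624 in the fighter frame): u_1 = (0.624 + 0.846) / (1 + 0.624·0.846) = 1.4700/1.5279 = 0.9621.
Compose with the submunition (u' = 0.925 in the torpedo frame): u_2 = (0.925 + 0.962) / (1 + 0.925·0.962) = 1.8871/1.8899 = 0.9985.

0.998c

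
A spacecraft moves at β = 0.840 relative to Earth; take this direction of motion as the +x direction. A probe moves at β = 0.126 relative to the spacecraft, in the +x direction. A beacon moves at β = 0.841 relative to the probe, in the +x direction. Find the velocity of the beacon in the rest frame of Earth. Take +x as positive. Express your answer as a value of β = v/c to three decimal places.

Apply u = (u' + v)/(1 + u'v/c²) successively, working outward toward Earth.
Start: velocity of the spacecraft relative to Earth = 0.8400c.
Compose with the probe (u' = 0.126 in the spacecraft frame): u_1 = (0.126 + 0.840) / (1 + 0.126·0.840) = 0.9660/1.1058 = 0.8735.
Compose with the beacon (u' = 0.841 in the probe frame): u_2 = (0.841 + 0.874) / (1 + 0.841·0.874) = 1.7145/1.7347 = 0.9884.

β = 0.988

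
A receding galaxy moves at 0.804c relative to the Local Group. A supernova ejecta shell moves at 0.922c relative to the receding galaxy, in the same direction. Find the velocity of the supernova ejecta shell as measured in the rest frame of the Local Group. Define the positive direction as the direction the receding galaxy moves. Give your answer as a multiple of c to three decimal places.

0.991c

With v = 0.804 and u' = 0.922 (in units of c),
u = (u' + v)/(1 + u'v/c²):
u = (0.922 + 0.804) / (1 + 0.922·0.804) = 1.7260/1.7413 = 0.9912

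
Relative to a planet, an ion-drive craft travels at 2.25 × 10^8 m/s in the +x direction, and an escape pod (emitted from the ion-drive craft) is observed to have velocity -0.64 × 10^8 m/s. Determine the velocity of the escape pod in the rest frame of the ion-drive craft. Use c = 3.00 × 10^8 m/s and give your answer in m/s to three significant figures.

-2.49 × 10^8 m/s

v = 0.750c, u = -0.213c.
Invert the composition law: u' = (u − v)/(1 − uv/c²).
u' = (-0.213 − 0.750) / (1 − (-0.213)(0.750)) = -0.9633/1.1600 = -0.8305.
u' = -0.8305 × 3.00 × 10^8 m/s.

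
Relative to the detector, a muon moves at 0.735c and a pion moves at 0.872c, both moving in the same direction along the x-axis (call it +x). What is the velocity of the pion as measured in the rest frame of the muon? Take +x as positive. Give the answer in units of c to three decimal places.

β_A = 0.735, β_B = 0.872.
Transform to A's frame with the inverse velocity-addition law: u' = (u − v)/(1 − uv/c²), taking u = β_B and v = β_A.
u' = (0.872 − 0.735) / (1 − (0.735)(0.872)) = 0.1370/0.3591 = 0.3815.

+0.382c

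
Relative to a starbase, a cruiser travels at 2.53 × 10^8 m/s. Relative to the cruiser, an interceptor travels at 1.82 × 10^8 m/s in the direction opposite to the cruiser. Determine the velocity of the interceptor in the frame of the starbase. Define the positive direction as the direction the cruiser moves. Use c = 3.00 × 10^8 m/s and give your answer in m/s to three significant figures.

+1.45 × 10^8 m/s

In units of c (dividing by 3.00 × 10^8 m/s): v = 0.843, u' = -0.607.
u = (u' + v)/(1 + u'v/c²):
u = (-0.607 + 0.843) / (1 + (-0.607)·0.843) = 0.2367/0.4884 = 0.4846
Converting back: u = 0.4846 × 3.00 × 10^8 m/s.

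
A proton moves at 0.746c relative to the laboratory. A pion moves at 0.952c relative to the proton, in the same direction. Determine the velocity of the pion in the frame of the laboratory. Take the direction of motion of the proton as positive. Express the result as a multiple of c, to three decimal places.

With v = 0.746 and u' = 0.952 (in units of c),
u = (u' + v)/(1 + u'v/c²):
u = (0.952 + 0.746) / (1 + 0.952·0.746) = 1.6980/1.7102 = 0.9929
(Galilean addition would give +1.698c, exceeding c.)

0.993c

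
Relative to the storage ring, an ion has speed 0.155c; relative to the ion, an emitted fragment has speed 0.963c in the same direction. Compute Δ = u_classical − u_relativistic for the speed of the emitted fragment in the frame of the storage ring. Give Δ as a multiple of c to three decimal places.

Galilean: u_cl = 0.963 + 0.155 = 1.1180.
Relativistic: u_rel = (0.963 + 0.155) / (1 + 0.963·0.155) = 1.1180/1.1493 = 0.9728.
Δ = 1.1180 − 0.9728 = 0.1452.
(The classical prediction exceeds c; the relativistic result does not.)

Δ = 0.145c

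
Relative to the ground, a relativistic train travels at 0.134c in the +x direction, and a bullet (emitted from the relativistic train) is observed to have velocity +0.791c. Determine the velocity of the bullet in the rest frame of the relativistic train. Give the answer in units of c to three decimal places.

+0.735c

Invert the composition law: u' = (u − v)/(1 − uv/c²).
u' = (0.791 − 0.134) / (1 − (0.791)(0.134)) = 0.6570/0.8940 = 0.7349.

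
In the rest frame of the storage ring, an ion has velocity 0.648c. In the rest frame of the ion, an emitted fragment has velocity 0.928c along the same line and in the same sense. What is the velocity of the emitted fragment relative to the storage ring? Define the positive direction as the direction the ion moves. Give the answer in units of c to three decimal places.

0.984c

With v = 0.648 and u' = 0.928 (in units of c),
u = (u' + v)/(1 + u'v/c²):
u = (0.928 + 0.648) / (1 + 0.928·0.648) = 1.5760/1.6013 = 0.9842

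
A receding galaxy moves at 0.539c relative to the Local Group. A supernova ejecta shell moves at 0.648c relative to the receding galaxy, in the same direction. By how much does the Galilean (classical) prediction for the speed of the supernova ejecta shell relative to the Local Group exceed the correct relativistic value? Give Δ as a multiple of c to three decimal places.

Δ = 0.307c

Galilean: u_cl = 0.648 + 0.539 = 1.1870.
Relativistic: u_rel = (0.648 + 0.539) / (1 + 0.648·0.539) = 1.1870/1.3493 = 0.8797.
Δ = 1.1870 − 0.8797 = 0.3073.
(The classical prediction exceeds c; the relativistic result does not.)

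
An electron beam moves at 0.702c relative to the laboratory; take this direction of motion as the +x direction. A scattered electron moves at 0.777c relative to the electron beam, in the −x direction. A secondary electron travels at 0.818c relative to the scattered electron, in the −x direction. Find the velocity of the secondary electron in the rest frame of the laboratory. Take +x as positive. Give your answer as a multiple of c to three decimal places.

Apply u = (u' + v)/(1 + u'v/c²) successively, working outward toward the laboratory.
Start: velocity of the electron beam relative to the laboratory = 0.7020c.
Compose with the scattered electron (u' = -0.777 in the electron beam frame): u_1 = (-0.777 + 0.702) / (1 + (-0.777)·0.702) = -0.0750/0.4545 = -0.1650.
Compose with the secondary electron (u' = -0.818 in the scattered electron frame): u_2 = (-0.818 + (-0.165)) / (1 + (-0.818)·(-0.165)) = -0.9830/1.1350 = -0.8661.

-0.866c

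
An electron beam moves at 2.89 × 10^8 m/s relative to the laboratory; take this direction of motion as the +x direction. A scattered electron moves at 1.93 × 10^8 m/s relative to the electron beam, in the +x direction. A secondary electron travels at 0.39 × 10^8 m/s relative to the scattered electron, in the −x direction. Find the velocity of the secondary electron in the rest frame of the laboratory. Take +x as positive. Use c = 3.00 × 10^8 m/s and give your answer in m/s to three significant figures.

Apply u = (u' + v)/(1 + u'v/c²) successively, working outward toward the laboratory.
(Dividing each given speed by c = 3.00 × 10^8 m/s to work in units of c.)
Start: velocity of the electron beam relative to the laboratory = 0.9633c.
Compose with the scattered electron (u' = 0.643 in the electron beam frame): u_1 = (0.643 + 0.963) / (1 + 0.643·0.963) = 1.6067/1.6197 = 0.9919.
Compose with the secondary electron (u' = -0.130 in the scattered electron frame): u_2 = (-0.130 + 0.992) / (1 + (-0.130)·0.992) = 0.8619/0.8710 = 0.9895.
So u = 0.9895 × 3.00 × 10^8 m/s.

+2.97 × 10^8 m/s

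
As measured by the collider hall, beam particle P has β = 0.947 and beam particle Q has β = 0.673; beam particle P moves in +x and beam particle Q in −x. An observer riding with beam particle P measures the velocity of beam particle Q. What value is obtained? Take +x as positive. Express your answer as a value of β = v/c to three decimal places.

β_A = 0.947, β_B = -0.673.
Transform to A's frame with the inverse velocity-addition law: u' = (u − v)/(1 − uv/c²), taking u = β_B and v = β_A.
u' = (-0.673 − 0.947) / (1 − (0.947)(-0.673)) = -1.6200/1.6373 = -0.9894.

β = -0.989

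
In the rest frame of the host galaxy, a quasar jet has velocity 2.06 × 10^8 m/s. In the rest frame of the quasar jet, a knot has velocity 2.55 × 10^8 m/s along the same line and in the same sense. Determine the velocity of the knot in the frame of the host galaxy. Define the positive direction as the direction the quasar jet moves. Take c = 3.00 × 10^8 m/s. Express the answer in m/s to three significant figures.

2.91 × 10^8 m/s

In units of c (dividing by 3.00 × 10^8 m/s): v = 0.687, u' = 0.850.
u = (u' + v)/(1 + u'v/c²):
u = (0.850 + 0.687) / (1 + 0.850·0.687) = 1.5367/1.5837 = 0.9703
(Galilean addition would give +1.537c, exceeding c.)
Converting back: u = 0.9703 × 3.00 × 10^8 m/s.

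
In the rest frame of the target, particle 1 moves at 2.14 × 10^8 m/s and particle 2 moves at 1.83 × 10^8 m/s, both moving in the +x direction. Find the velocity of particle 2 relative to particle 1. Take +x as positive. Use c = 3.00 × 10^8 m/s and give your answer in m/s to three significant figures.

β_A = 0.713, β_B = 0.610 (dividing each by c = 3.00 × 10^8 m/s).
Transform to A's frame with the inverse velocity-addition law: u' = (u − v)/(1 − uv/c²), taking u = β_B and v = β_A.
u' = (0.610 − 0.713) / (1 − (0.713)(0.610)) = -0.1033/0.5649 = -0.1829.
u' = -0.1829 × 3.00 × 10^8 m/s.

-5.49 × 10^7 m/s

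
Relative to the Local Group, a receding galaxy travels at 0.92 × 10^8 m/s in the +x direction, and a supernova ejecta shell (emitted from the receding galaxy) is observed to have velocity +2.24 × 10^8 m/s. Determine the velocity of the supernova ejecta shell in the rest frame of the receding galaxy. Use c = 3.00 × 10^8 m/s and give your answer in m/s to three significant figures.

v = 0.307c, u = 0.747c.
Invert the composition law: u' = (u − v)/(1 − uv/c²).
u' = (0.747 − 0.307) / (1 − (0.747)(0.307)) = 0.4400/0.7710 = 0.5707.
u' = 0.5707 × 3.00 × 10^8 m/s.

+1.71 × 10^8 m/s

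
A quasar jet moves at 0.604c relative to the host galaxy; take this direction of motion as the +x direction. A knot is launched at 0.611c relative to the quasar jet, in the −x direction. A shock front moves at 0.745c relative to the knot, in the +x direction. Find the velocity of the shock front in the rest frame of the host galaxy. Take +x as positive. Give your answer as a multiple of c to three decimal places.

Apply u = (u' + v)/(1 + u'v/c²) successively, working outward toward the host galaxy.
Start: velocity of the quasar jet relative to the host galaxy = 0.6040c.
Compose with the knot (u' = -0.611 in the quasar jet frame): u_1 = (-0.611 + 0.604) / (1 + (-0.611)·0.604) = -0.0070/0.6310 = -0.0111.
Compose with the shock front (u' = 0.745 in the knot frame): u_2 = (0.745 + (-0.011)) / (1 + 0.745·(-0.011)) = 0.7339/0.9917 = 0.7400.

+0.740c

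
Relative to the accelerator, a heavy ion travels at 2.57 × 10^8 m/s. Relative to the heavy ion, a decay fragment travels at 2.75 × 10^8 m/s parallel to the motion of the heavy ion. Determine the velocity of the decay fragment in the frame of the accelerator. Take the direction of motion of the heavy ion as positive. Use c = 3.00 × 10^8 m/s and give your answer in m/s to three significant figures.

2.98 × 10^8 m/s

In units of c (dividing by 3.00 × 10^8 m/s): v = 0.857, u' = 0.917.
u = (u' + v)/(1 + u'v/c²):
u = (0.917 + 0.857) / (1 + 0.917·0.857) = 1.7733/1.7853 = 0.9933
(Galilean addition would give +1.773c, exceeding c.)
Converting back: u = 0.9933 × 3.00 × 10^8 m/s.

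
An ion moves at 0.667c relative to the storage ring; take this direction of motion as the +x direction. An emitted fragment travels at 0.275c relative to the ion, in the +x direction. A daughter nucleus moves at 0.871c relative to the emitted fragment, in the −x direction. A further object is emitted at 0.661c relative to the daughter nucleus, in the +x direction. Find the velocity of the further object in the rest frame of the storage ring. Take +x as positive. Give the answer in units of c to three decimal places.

Apply u = (u' + v)/(1 + u'v/c²) successively, working outward toward the storage ring.
Start: velocity of the ion relative to the storage ring = 0.6670c.
Compose with the emitted fragment (u' = 0.275 in the ion frame): u_1 = (0.275 + 0.667) / (1 + 0.275·0.667) = 0.9420/1.1834 = 0.7960.
Compose with the daughter nucleus (u' = -0.871 in the emitted fragment frame): u_2 = (-0.871 + 0.796) / (1 + (-0.871)·0.796) = -0.0750/0.3067 = -0.2446.
Compose with the further object (u' = 0.661 in the daughter nucleus frame): u_3 = (0.661 + (-0.245)) / (1 + 0.661·(-0.245)) = 0.4164/0.8383 = 0.4967.

+0.497c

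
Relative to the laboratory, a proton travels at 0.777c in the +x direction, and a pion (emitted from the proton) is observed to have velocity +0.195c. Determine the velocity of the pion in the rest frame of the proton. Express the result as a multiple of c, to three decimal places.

-0.686c

Invert the composition law: u' = (u − v)/(1 − uv/c²).
u' = (0.195 − 0.777) / (1 − (0.195)(0.777)) = -0.5820/0.8485 = -0.6859.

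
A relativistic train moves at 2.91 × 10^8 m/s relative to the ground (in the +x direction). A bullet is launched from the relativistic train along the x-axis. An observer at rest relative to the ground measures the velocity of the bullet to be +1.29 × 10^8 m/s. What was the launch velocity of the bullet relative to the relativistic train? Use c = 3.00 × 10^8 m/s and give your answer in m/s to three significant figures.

-2.78 × 10^8 m/s

v = 0.970c, u = 0.430c.
Invert the composition law: u' = (u − v)/(1 − uv/c²).
u' = (0.430 − 0.970) / (1 − (0.430)(0.970)) = -0.5400/0.5829 = -0.9264.
u' = -0.9264 × 3.00 × 10^8 m/s.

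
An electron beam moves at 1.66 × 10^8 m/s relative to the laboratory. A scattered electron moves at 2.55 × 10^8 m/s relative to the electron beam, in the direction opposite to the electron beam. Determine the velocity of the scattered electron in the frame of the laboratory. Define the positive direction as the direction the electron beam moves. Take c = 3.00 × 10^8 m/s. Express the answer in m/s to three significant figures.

In units of c (dividing by 3.00 × 10^8 m/s): v = 0.553, u' = -0.850.
u = (u' + v)/(1 + u'v/c²):
u = (-0.850 + 0.553) / (1 + (-0.850)·0.553) = -0.2967/0.5297 = -0.5601
Converting back: u = -0.5601 × 3.00 × 10^8 m/s.

-1.68 × 10^8 m/s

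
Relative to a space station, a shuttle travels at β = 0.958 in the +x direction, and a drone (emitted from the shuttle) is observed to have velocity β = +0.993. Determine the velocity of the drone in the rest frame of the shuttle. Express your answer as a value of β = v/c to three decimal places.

β = +0.719

Invert the composition law: u' = (u − v)/(1 − uv/c²).
u' = (0.993 − 0.958) / (1 − (0.993)(0.958)) = 0.0350/0.0487 = 0.7186.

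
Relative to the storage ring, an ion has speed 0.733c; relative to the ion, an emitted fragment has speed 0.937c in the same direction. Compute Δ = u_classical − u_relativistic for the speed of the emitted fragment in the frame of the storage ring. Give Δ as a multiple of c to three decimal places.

Δ = 0.680c

Galilean: u_cl = 0.937 + 0.733 = 1.6700.
Relativistic: u_rel = (0.937 + 0.733) / (1 + 0.937·0.733) = 1.6700/1.6868 = 0.9900.
Δ = 1.6700 − 0.9900 = 0.6800.
(The classical prediction exceeds c; the relativistic result does not.)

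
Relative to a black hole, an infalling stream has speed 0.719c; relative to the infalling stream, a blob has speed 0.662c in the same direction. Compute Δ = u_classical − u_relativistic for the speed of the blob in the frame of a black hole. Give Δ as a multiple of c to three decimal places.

Δ = 0.445c

Galilean: u_cl = 0.662 + 0.719 = 1.3810.
Relativistic: u_rel = (0.662 + 0.719) / (1 + 0.662·0.719) = 1.3810/1.4760 = 0.9357.
Δ = 1.3810 − 0.9357 = 0.4453.
(The classical prediction exceeds c; the relativistic result does not.)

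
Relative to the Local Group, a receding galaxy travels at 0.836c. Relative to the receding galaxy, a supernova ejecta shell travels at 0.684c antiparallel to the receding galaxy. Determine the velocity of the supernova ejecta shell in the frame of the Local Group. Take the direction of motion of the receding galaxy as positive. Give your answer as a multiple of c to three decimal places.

With v = 0.836 and u' = -0.684 (in units of c),
u = (u' + v)/(1 + u'v/c²):
u = (-0.684 + 0.836) / (1 + (-0.684)·0.836) = 0.1520/0.4282 = 0.3550
(Galilean addition would give +0.152c.)

+0.355c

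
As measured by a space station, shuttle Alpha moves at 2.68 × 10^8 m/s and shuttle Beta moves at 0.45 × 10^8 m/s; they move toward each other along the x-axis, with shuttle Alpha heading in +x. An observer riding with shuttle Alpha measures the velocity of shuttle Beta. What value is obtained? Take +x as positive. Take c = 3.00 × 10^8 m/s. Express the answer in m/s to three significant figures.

-2.76 × 10^8 m/s

β_A = 0.893, β_B = -0.150 (dividing each by c = 3.00 × 10^8 m/s).
Transform to A's frame with the inverse velocity-addition law: u' = (u − v)/(1 − uv/c²), taking u = β_B and v = β_A.
u' = (-0.150 − 0.893) / (1 − (0.893)(-0.150)) = -1.0433/1.1340 = -0.9200.
u' = -0.9200 × 3.00 × 10^8 m/s.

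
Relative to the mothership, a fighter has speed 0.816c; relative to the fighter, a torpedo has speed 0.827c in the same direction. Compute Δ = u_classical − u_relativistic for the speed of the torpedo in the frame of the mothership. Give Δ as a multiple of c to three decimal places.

Galilean: u_cl = 0.827 + 0.816 = 1.6430.
Relativistic: u_rel = (0.827 + 0.816) / (1 + 0.827·0.816) = 1.6430/1.6748 = 0.9810.
Δ = 1.6430 − 0.9810 = 0.6620.
(The classical prediction exceeds c; the relativistic result does not.)

Δ = 0.662c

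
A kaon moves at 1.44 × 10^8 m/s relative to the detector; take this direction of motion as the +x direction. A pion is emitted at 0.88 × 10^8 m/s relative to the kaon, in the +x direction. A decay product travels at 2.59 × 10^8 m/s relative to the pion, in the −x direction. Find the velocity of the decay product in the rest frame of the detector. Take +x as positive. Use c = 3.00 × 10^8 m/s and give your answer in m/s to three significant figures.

-1.34 × 10^8 m/s

Apply u = (u' + v)/(1 + u'v/c²) successively, working outward toward the detector.
(Dividing each given speed by c = 3.00 × 10^8 m/s to work in units of c.)
Start: velocity of the kaon relative to the detector = 0.4800c.
Compose with the pion (u' = 0.293 in the kaon frame): u_1 = (0.293 + 0.480) / (1 + 0.293·0.480) = 0.7733/1.1408 = 0.6779.
Compose with the decay product (u' = -0.863 in the pion frame): u_2 = (-0.863 + 0.678) / (1 + (-0.863)·0.678) = -0.1854/0.4148 = -0.4471.
So u = -0.4471 × 3.00 × 10^8 m/s.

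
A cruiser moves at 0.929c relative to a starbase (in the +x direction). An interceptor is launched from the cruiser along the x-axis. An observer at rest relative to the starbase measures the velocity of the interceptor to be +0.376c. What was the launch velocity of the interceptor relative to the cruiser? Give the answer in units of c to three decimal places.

Invert the composition law: u' = (u − v)/(1 − uv/c²).
u' = (0.376 − 0.929) / (1 − (0.376)(0.929)) = -0.5530/0.6507 = -0.8499.

-0.850c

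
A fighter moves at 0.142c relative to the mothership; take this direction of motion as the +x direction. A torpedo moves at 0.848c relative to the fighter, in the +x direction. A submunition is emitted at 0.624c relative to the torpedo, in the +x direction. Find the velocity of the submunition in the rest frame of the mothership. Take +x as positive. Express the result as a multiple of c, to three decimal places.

0.972c

Apply u = (u' + v)/(1 + u'v/c²) successively, working outward toward the mothership.
Start: velocity of the fighter relative to the mothership = 0.1420c.
Compose with the torpedo (u' = 0.848 in the fighter frame): u_1 = (0.848 + 0.142) / (1 + 0.848·0.142) = 0.9900/1.1204 = 0.8836.
Compose with the submunition (u' = 0.624 in the torpedo frame): u_2 = (0.624 + 0.884) / (1 + 0.624·0.884) = 1.5076/1.5514 = 0.9718.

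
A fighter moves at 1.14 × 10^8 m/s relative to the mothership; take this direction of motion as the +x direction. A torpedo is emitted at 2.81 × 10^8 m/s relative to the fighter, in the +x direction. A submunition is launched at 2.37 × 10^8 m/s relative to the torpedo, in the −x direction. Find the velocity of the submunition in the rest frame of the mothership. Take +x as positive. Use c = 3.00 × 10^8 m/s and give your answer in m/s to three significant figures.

Apply u = (u' + v)/(1 + u'v/c²) successively, working outward toward the mothership.
(Dividing each given speed by c = 3.00 × 10^8 m/s to work in units of c.)
Start: velocity of the fighter relative to the mothership = 0.3800c.
Compose with the torpedo (u' = 0.937 in the fighter frame): u_1 = (0.937 + 0.380) / (1 + 0.937·0.380) = 1.3167/1.3559 = 0.9710.
Compose with the submunition (u' = -0.790 in the torpedo frame): u_2 = (-0.790 + 0.971) / (1 + (-0.790)·0.971) = 0.1810/0.2329 = 0.7774.
So u = 0.7774 × 3.00 × 10^8 m/s.

+2.33 × 10^8 m/s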